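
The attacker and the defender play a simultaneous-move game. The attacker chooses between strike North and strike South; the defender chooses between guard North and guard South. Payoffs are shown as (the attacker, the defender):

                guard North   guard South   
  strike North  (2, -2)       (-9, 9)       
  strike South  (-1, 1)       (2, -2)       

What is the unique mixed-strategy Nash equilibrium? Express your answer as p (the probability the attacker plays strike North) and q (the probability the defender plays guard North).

The defender's indifference between guard North and guard South determines the attacker's mixing probability p:
  the defender's payoff from guard North: p·(-2) + (1−p)·1 = -3p + 1
  the defender's payoff from guard South: p·9 + (1−p)·(-2) = 11p - 2
  -3p + 1 = 11p - 2  ⇒  -14p = -3  ⇒  p = 3/14.
Set the attacker's expected payoff from strike North equal to that from strike South:
  the attacker's expected payoff from strike North: q·2 + (1−q)·(-9) = 11q - 9
  the attacker's expected payoff from strike South: q·(-1) + (1−q)·2 = -3q + 2
  11q - 9 = -3q + 2  ⇒  14q = 11  ⇒  q = 11/14.

p = 3/14, q = 11/14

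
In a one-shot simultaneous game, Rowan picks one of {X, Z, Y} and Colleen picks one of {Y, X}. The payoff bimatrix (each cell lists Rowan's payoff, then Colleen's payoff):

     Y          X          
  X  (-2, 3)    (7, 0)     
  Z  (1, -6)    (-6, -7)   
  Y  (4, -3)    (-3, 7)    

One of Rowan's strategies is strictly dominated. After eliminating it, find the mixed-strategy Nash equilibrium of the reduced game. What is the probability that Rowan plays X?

Rowan's strategy Z is strictly dominated by Y: 4 > 1 and -3 > -6. Eliminate Z.
For Colleen to be willing to mix, Colleen must be indifferent between Y and X, which pins down Rowan's mix.
  Colleen's expected payoff from Y: p·3 + (1−p)·(-3) = 6p - 3
  Colleen's expected payoff from X: p·0 + (1−p)·7 = -7p + 7
  6p - 3 = -7p + 7  ⇒  13p = 10  ⇒  p = 10/13.

p = 10/13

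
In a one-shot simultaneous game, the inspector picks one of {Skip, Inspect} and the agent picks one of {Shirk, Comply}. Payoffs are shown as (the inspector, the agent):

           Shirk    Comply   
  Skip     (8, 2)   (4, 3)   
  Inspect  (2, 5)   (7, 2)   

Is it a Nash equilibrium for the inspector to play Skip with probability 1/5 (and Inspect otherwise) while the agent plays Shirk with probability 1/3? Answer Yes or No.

Given the inspector's mix p = 1/5, the agent's payoff from Shirk is 22/5 but from Comply is 11/5. The agent strictly prefers Shirk, so the agent would not mix.
So the proposed profile is not a Nash equilibrium.

No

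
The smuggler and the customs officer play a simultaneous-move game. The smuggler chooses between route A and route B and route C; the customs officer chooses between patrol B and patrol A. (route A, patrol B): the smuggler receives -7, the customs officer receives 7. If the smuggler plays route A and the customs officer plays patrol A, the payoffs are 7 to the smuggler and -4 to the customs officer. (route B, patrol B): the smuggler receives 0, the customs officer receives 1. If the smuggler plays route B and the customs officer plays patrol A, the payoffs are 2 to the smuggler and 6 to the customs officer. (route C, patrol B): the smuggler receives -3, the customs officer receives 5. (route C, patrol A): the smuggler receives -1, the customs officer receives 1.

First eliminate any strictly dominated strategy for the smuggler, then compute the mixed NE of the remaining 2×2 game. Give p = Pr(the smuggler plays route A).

The smuggler's strategy route C is strictly dominated by route B: 0 > -3 and 2 > -1. Eliminate route C.
Set the customs officer's expected payoff from patrol B equal to that from patrol A:
  the customs officer's payoff from patrol B: p·7 + (1−p)·1 = 6p + 1
  the customs officer's payoff from patrol A: p·(-4) + (1−p)·6 = -10p + 6
  6p + 1 = -10p + 6  ⇒  16p = 5  ⇒  p = 5/16.

p = 5/16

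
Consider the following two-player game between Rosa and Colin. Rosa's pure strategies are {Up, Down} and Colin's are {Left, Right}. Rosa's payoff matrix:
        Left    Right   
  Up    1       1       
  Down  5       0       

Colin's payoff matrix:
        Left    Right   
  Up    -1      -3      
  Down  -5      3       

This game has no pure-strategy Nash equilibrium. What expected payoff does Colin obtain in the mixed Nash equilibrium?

For Colin to be willing to mix, Colin must be indifferent between Left and Right, which pins down Rosa's mix.
  Colin's payoff to Left: p·(-1) + (1−p)·(-5) = 4p - 5
  Colin's payoff to Right: p·(-3) + (1−p)·3 = -6p + 3
  4p - 5 = -6p + 3  ⇒  10p = 8  ⇒  p = 4/5.
At equilibrium Colin is indifferent across columns, so Colin's payoff equals the payoff from Left: (4/5)·(-1) + (1/5)·(-5) = -9/5.

-9/5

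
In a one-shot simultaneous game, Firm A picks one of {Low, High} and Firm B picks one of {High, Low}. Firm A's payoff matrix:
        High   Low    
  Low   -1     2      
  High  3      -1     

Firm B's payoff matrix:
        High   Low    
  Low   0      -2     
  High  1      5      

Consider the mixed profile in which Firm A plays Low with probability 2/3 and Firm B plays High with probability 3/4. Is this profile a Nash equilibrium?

Given Firm B's mix q = 3/4, Firm A's payoff from Low is -1/4 but from High is 2. Firm A strictly prefers High, so Firm A would not mix.
So the proposed profile is not a Nash equilibrium.

No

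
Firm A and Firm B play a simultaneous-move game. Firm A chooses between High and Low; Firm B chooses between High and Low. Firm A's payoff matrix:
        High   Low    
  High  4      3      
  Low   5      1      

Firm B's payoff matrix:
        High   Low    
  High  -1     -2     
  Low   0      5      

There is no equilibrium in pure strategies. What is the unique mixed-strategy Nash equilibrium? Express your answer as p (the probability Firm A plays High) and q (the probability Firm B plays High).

In a mixed equilibrium Firm B is indifferent between High and Low; this condition fixes p.
  Firm B's payoff to High: p·(-1) + (1−p)·0 = -p
  Firm B's payoff to Low: p·(-2) + (1−p)·5 = -7p + 5
  -p = -7p + 5  ⇒  6p = 5  ⇒  p = 5/6.
In a mixed equilibrium Firm A is indifferent between High and Low; this condition fixes q.
  Firm A's payoff to High: q·4 + (1−q)·3 = q + 3
  Firm A's payoff to Low: q·5 + (1−q)·1 = 4q + 1
  q + 3 = 4q + 1  ⇒  -3q = -2  ⇒  q = 2/3.

p = 5/6, q = 2/3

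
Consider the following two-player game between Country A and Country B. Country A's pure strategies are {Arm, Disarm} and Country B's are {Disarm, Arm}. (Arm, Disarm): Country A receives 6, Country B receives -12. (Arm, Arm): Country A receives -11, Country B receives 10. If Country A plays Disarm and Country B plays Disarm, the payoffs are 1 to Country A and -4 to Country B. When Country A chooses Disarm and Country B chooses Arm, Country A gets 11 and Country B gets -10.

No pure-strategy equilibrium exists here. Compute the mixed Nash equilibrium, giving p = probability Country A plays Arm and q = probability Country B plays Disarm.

For Country B to be willing to mix, Country B must be indifferent between Disarm and Arm, which pins down Country A's mix.
  Country B's payoff from Disarm: p·(-12) + (1−p)·(-4) = -8p - 4
  Country B's payoff from Arm: p·10 + (1−p)·(-10) = 20p - 10
  -8p - 4 = 20p - 10  ⇒  -28p = -6  ⇒  p = 3/14.
For Country A to be willing to mix, Country A must be indifferent between Arm and Disarm, which pins down Country B's mix.
  Country A's payoff from Arm: q·6 + (1−q)·(-11) = 17q - 11
  Country A's payoff from Disarm: q·1 + (1−q)·11 = -10q + 11
  17q - 11 = -10q + 11  ⇒  27q = 22  ⇒  q = 22/27.

p = 3/14, q = 22/27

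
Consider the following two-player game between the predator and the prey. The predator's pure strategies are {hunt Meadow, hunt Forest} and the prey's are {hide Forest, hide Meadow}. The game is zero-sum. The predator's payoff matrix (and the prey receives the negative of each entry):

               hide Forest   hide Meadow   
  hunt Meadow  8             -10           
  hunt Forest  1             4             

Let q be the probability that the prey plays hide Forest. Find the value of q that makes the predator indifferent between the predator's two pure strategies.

q = 2/3

The predator's indifference between hunt Meadow and hunt Forest determines the prey's mixing probability q:
  the predator's payoff from hunt Meadow: q·8 + (1−q)·(-10) = 18q - 10
  the predator's payoff from hunt Forest: q·1 + (1−q)·4 = -3q + 4
  18q - 10 = -3q + 4  ⇒  21q = 14  ⇒  q = 2/3.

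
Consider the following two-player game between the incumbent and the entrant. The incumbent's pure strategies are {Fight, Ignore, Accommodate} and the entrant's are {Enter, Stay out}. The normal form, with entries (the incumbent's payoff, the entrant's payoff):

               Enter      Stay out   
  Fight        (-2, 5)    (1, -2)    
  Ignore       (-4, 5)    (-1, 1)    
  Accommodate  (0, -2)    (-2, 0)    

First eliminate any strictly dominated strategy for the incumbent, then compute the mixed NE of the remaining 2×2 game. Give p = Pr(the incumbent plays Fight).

p = 2/9

The incumbent's strategy Ignore is strictly dominated by Fight: -2 > -4 and 1 > -1. Eliminate Ignore.
In a mixed equilibrium the entrant is indifferent between Enter and Stay out; this condition fixes p.
  the entrant's payoff from Enter: p·5 + (1−p)·(-2) = 7p - 2
  the entrant's payoff from Stay out: p·(-2) + (1−p)·0 = -2p
  7p - 2 = -2p  ⇒  9p = 2  ⇒  p = 2/9.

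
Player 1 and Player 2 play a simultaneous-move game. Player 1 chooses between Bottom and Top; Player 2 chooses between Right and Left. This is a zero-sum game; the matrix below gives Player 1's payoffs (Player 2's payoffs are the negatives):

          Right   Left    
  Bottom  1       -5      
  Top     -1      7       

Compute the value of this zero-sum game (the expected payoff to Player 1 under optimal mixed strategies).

v = 1/7

Player 2's mix must leave Player 1 indifferent between Bottom and Top.
  Player 1's expected payoff from Bottom: q·1 + (1−q)·(-5) = 6q - 5
  Player 1's expected payoff from Top: q·(-1) + (1−q)·7 = -8q + 7
  6q - 5 = -8q + 7  ⇒  14q = 12  ⇒  q = 6/7.
The value is Player 1's expected payoff against this mix (using Bottom): (6/7)·1 + (1/7)·(-5) = 1/7.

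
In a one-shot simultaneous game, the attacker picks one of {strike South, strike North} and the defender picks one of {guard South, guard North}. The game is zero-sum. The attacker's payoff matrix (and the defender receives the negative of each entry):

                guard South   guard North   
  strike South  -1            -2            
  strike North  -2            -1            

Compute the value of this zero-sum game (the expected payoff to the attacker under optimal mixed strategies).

v = -3/2

The attacker's indifference between strike South and strike North determines the defender's mixing probability q:
  the attacker's expected payoff from strike South: q·(-1) + (1−q)·(-2) = q - 2
  the attacker's expected payoff from strike North: q·(-2) + (1−q)·(-1) = -q - 1
  q - 2 = -q - 1  ⇒  2q = 1  ⇒  q = 1/2.
The value is the attacker's expected payoff against this mix (using strike South): (1/2)·(-1) + (1/2)·(-2) = -3/2.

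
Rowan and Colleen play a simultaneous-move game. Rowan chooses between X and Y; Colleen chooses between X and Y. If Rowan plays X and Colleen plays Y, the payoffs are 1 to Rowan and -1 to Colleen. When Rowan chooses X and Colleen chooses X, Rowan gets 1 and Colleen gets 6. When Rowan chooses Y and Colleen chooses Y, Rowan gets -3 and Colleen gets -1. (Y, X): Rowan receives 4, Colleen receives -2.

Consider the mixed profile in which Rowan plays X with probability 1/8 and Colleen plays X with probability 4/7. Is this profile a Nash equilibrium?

Check Colleen's indifference given Rowan's mix p = 1/8:
  payoff from X = -1; payoff from Y = -1 — equal.
Check Rowan's indifference given Colleen's mix q = 4/7:
  payoff from X = 1; payoff from Y = 1 — equal.
Both players are indifferent, so neither can profitably deviate.

Yes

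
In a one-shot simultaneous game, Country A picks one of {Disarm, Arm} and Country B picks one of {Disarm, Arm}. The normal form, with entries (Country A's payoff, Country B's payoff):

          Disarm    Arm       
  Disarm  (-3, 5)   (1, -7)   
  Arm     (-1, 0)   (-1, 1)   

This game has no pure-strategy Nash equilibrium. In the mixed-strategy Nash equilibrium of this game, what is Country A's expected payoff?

-1

Country A's indifference between Disarm and Arm determines Country B's mixing probability q:
  Country A's payoff from Disarm: q·(-3) + (1−q)·1 = -4q + 1
  Country A's payoff from Arm: q·(-1) + (1−q)·(-1) = -1
  -4q + 1 = -1  ⇒  -4q = -2  ⇒  q = 1/2.
At equilibrium Country A is indifferent across rows, so Country A's payoff equals the payoff from Disarm: (1/2)·(-3) + (1/2)·1 = -1.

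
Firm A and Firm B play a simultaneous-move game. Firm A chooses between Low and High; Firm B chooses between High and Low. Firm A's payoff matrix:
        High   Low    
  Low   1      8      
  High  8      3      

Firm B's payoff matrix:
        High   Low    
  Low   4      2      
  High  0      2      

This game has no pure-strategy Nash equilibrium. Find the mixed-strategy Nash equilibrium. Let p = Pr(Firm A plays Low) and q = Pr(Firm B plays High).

p = 1/2, q = 5/12

For Firm B to be willing to mix, Firm B must be indifferent between High and Low, which pins down Firm A's mix.
  Firm B's payoff to High: p·4 + (1−p)·0 = 4p
  Firm B's payoff to Low: p·2 + (1−p)·2 = 2
  4p = 2  ⇒  4p = 2  ⇒  p = 1/2.
In a mixed equilibrium Firm A is indifferent between Low and High; this condition fixes q.
  Firm A's payoff to Low: q·1 + (1−q)·8 = -7q + 8
  Firm A's payoff to High: q·8 + (1−q)·3 = 5q + 3
  -7q + 8 = 5q + 3  ⇒  -12q = -5  ⇒  q = 5/12.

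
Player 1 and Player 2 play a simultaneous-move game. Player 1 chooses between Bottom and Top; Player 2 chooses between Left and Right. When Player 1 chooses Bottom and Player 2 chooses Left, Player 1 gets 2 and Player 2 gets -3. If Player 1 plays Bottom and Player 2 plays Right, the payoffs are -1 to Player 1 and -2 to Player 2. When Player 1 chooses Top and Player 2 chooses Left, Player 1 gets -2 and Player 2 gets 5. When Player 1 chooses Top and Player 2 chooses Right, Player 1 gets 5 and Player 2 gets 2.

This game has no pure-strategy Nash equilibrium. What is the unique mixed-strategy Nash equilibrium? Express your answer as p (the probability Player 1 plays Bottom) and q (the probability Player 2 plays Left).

Player 2's indifference between Left and Right determines Player 1's mixing probability p:
  Player 2's expected payoff from Left: p·(-3) + (1−p)·5 = -8p + 5
  Player 2's expected payoff from Right: p·(-2) + (1−p)·2 = -4p + 2
  -8p + 5 = -4p + 2  ⇒  -4p = -3  ⇒  p = 3/4.
Set Player 1's expected payoff from Bottom equal to that from Top:
  Player 1's payoff to Bottom: q·2 + (1−q)·(-1) = 3q - 1
  Player 1's payoff to Top: q·(-2) + (1−q)·5 = -7q + 5
  3q - 1 = -7q + 5  ⇒  10q = 6  ⇒  q = 3/5.

p = 3/4, q = 3/5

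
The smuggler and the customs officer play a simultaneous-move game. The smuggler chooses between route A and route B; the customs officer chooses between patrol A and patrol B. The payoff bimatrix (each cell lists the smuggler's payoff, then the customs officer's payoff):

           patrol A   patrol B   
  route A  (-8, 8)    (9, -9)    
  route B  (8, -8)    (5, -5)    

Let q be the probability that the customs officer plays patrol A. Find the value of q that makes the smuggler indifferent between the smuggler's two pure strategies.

The customs officer's mix must leave the smuggler indifferent between route A and route B.
  the smuggler's expected payoff from route A: q·(-8) + (1−q)·9 = -17q + 9
  the smuggler's expected payoff from route B: q·8 + (1−q)·5 = 3q + 5
  -17q + 9 = 3q + 5  ⇒  -20q = -4  ⇒  q = 1/5.

q = 1/5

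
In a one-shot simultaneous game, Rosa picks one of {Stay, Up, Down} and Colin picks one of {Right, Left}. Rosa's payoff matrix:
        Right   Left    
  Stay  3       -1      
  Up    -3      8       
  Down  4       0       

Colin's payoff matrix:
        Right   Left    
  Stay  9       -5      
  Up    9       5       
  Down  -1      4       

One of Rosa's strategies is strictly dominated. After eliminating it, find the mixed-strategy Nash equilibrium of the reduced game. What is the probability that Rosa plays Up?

Rosa's strategy Stay is strictly dominated by Down: 4 > 3 and 0 > -1. Eliminate Stay.
Rosa's mix must leave Colin indifferent between Right and Left.
  Colin's expected payoff from Right: p·9 + (1−p)·(-1) = 10p - 1
  Colin's expected payoff from Left: p·5 + (1−p)·4 = p + 4
  10p - 1 = p + 4  ⇒  9p = 5  ⇒  p = 5/9.

p = 5/9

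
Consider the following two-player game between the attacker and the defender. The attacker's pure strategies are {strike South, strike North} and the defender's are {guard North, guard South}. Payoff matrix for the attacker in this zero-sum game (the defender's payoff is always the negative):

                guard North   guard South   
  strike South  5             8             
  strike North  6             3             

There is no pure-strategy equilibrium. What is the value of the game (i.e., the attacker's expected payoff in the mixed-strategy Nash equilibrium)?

The defender's mix must leave the attacker indifferent between strike South and strike North.
  the attacker's expected payoff from strike South: q·5 + (1−q)·8 = -3q + 8
  the attacker's expected payoff from strike North: q·6 + (1−q)·3 = 3q + 3
  -3q + 8 = 3q + 3  ⇒  -6q = -5  ⇒  q = 5/6.
The value is the attacker's expected payoff against this mix (using strike South): (5/6)·5 + (1/6)·8 = 11/2.

v = 11/2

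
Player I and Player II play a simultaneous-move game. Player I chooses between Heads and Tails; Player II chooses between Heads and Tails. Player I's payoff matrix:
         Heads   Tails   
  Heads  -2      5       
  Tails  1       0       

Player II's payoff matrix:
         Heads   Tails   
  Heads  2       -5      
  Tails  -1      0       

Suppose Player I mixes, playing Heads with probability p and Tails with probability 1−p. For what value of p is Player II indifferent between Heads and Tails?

Player II's indifference between Heads and Tails determines Player I's mixing probability p:
  Player II's payoff to Heads: p·2 + (1−p)·(-1) = 3p - 1
  Player II's payoff to Tails: p·(-5) + (1−p)·0 = -5p
  3p - 1 = -5p  ⇒  8p = 1  ⇒  p = 1/8.

p = 1/8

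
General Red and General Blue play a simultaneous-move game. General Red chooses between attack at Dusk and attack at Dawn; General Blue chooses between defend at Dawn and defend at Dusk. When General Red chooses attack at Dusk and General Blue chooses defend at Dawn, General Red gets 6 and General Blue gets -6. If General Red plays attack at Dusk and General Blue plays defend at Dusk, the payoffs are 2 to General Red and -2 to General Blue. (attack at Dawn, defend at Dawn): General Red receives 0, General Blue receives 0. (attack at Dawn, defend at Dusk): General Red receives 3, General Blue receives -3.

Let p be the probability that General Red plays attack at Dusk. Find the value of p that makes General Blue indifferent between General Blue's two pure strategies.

In a mixed equilibrium General Blue is indifferent between defend at Dawn and defend at Dusk; this condition fixes p.
  General Blue's payoff from defend at Dawn: p·(-6) + (1−p)·0 = -6p
  General Blue's payoff from defend at Dusk: p·(-2) + (1−p)·(-3) = p - 3
  -6p = p - 3  ⇒  -7p = -3  ⇒  p = 3/7.

p = 3/7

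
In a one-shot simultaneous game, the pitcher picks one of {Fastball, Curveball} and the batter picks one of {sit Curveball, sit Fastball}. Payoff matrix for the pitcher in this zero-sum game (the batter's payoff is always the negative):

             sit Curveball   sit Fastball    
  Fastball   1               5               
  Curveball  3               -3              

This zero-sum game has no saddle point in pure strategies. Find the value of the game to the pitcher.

Set the pitcher's expected payoff from Fastball equal to that from Curveball:
  the pitcher's payoff from Fastball: q·1 + (1−q)·5 = -4q + 5
  the pitcher's payoff from Curveball: q·3 + (1−q)·(-3) = 6q - 3
  -4q + 5 = 6q - 3  ⇒  -10q = -8  ⇒  q = 4/5.
The value is the pitcher's expected payoff against this mix (using Fastball): (4/5)·1 + (1/5)·5 = 9/5.

v = 9/5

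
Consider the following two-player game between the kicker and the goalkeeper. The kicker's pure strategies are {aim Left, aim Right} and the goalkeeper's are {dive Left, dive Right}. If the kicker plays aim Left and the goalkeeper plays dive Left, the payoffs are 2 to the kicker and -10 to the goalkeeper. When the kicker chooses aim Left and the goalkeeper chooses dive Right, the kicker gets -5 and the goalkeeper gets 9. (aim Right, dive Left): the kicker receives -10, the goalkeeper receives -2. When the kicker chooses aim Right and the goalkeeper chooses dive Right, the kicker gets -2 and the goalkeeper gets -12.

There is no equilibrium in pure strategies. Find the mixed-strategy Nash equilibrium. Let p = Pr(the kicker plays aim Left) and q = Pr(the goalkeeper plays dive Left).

p = 10/29, q = 1/5

For the goalkeeper to be willing to mix, the goalkeeper must be indifferent between dive Left and dive Right, which pins down the kicker's mix.
  the goalkeeper's payoff from dive Left: p·(-10) + (1−p)·(-2) = -8p - 2
  the goalkeeper's payoff from dive Right: p·9 + (1−p)·(-12) = 21p - 12
  -8p - 2 = 21p - 12  ⇒  -29p = -10  ⇒  p = 10/29.
The goalkeeper's mix must leave the kicker indifferent between aim Left and aim Right.
  the kicker's expected payoff from aim Left: q·2 + (1−q)·(-5) = 7q - 5
  the kicker's expected payoff from aim Right: q·(-10) + (1−q)·(-2) = -8q - 2
  7q - 5 = -8q - 2  ⇒  15q = 3  ⇒  q = 1/5.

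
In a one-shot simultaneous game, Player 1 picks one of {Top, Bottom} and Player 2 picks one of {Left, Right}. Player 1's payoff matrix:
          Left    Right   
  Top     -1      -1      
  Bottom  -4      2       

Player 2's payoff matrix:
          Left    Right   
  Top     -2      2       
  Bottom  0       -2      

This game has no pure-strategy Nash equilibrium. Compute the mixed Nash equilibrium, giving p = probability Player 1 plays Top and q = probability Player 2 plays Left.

Player 1's mix must leave Player 2 indifferent between Left and Right.
  Player 2's payoff from Left: p·(-2) + (1−p)·0 = -2p
  Player 2's payoff from Right: p·2 + (1−p)·(-2) = 4p - 2
  -2p = 4p - 2  ⇒  -6p = -2  ⇒  p = 1/3.
In a mixed equilibrium Player 1 is indifferent between Top and Bottom; this condition fixes q.
  Player 1's payoff to Top: q·(-1) + (1−q)·(-1) = -1
  Player 1's payoff to Bottom: q·(-4) + (1−q)·2 = -6q + 2
  -1 = -6q + 2  ⇒  6q = 3  ⇒  q = 1/2.

p = 1/3, q = 1/2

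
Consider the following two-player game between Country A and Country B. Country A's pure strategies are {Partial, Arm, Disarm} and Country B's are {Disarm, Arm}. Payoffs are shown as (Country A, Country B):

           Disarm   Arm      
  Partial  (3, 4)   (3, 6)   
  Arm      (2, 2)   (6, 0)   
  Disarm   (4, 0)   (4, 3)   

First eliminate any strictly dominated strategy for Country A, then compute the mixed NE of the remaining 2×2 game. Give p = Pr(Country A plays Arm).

Country A's strategy Partial is strictly dominated by Disarm: 4 > 3 and 4 > 3. Eliminate Partial.
Country A's mix must leave Country B indifferent between Disarm and Arm.
  Country B's expected payoff from Disarm: p·2 + (1−p)·0 = 2p
  Country B's expected payoff from Arm: p·0 + (1−p)·3 = -3p + 3
  2p = -3p + 3  ⇒  5p = 3  ⇒  p = 3/5.

p = 3/5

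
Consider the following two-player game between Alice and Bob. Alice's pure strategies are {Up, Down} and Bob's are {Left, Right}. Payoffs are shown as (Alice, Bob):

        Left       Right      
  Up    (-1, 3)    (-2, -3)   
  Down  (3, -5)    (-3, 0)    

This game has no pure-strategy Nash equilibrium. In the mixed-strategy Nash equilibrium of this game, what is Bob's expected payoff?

Bob's indifference between Left and Right determines Alice's mixing probability p:
  Bob's expected payoff from Left: p·3 + (1−p)·(-5) = 8p - 5
  Bob's expected payoff from Right: p·(-3) + (1−p)·0 = -3p
  8p - 5 = -3p  ⇒  11p = 5  ⇒  p = 5/11.
At equilibrium Bob is indifferent across columns, so Bob's payoff equals the payoff from Left: (5/11)·3 + (6/11)·(-5) = -15/11.

-15/11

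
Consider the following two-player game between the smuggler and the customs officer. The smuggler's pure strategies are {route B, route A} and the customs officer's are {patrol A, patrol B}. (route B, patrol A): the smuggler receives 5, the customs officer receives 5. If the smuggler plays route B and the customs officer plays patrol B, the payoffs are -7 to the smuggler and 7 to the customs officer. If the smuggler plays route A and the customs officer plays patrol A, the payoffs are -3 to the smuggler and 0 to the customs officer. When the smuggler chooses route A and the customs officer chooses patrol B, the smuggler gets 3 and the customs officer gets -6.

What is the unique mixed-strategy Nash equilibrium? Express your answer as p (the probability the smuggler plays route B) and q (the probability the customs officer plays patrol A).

The customs officer's indifference between patrol A and patrol B determines the smuggler's mixing probability p:
  the customs officer's payoff to patrol A: p·5 + (1−p)·0 = 5p
  the customs officer's payoff to patrol B: p·7 + (1−p)·(-6) = 13p - 6
  5p = 13p - 6  ⇒  -8p = -6  ⇒  p = 3/4.
The customs officer's mix must leave the smuggler indifferent between route B and route A.
  the smuggler's payoff from route B: q·5 + (1−q)·(-7) = 12q - 7
  the smuggler's payoff from route A: q·(-3) + (1−q)·3 = -6q + 3
  12q - 7 = -6q + 3  ⇒  18q = 10  ⇒  q = 5/9.

p = 3/4, q = 5/9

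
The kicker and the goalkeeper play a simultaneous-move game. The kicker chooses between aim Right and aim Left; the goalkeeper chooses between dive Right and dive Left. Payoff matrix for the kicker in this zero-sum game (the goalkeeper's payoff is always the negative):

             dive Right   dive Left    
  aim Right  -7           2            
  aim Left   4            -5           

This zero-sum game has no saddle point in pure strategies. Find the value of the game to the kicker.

v = -3/2

For the kicker to be willing to mix, the kicker must be indifferent between aim Right and aim Left, which pins down the goalkeeper's mix.
  the kicker's payoff to aim Right: q·(-7) + (1−q)·2 = -9q + 2
  the kicker's payoff to aim Left: q·4 + (1−q)·(-5) = 9q - 5
  -9q + 2 = 9q - 5  ⇒  -18q = -7  ⇒  q = 7/18.
The value is the kicker's expected payoff against this mix (using aim Right): (7/18)·(-7) + (11/18)·2 = -3/2.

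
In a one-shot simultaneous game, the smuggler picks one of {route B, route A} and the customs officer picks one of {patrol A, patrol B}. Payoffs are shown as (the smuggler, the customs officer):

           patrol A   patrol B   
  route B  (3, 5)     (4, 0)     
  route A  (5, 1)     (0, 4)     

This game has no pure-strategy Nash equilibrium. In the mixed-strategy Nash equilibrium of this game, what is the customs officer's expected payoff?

5/2

The smuggler's mix must leave the customs officer indifferent between patrol A and patrol B.
  the customs officer's payoff to patrol A: p·5 + (1−p)·1 = 4p + 1
  the customs officer's payoff to patrol B: p·0 + (1−p)·4 = -4p + 4
  4p + 1 = -4p + 4  ⇒  8p = 3  ⇒  p = 3/8.
At equilibrium the customs officer is indifferent across columns, so the customs officer's payoff equals the payoff from patrol A: (3/8)·5 + (5/8)·1 = 5/2.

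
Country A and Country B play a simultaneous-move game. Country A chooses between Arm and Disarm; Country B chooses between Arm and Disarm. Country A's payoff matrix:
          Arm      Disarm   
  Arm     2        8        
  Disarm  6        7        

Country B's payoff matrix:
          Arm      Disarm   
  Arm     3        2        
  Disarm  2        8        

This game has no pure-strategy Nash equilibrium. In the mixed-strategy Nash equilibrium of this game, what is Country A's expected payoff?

34/5

Set Country A's expected payoff from Arm equal to that from Disarm:
  Country A's payoff from Arm: q·2 + (1−q)·8 = -6q + 8
  Country A's payoff from Disarm: q·6 + (1−q)·7 = -q + 7
  -6q + 8 = -q + 7  ⇒  -5q = -1  ⇒  q = 1/5.
At equilibrium Country A is indifferent across rows, so Country A's payoff equals the payoff from Arm: (1/5)·2 + (4/5)·8 = 34/5.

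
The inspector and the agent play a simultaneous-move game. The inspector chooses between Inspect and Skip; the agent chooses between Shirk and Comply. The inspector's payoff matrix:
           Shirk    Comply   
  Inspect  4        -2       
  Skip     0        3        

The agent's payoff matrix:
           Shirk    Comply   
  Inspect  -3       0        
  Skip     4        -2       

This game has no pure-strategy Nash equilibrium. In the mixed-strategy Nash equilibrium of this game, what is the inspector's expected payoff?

Set the inspector's expected payoff from Inspect equal to that from Skip:
  the inspector's expected payoff from Inspect: q·4 + (1−q)·(-2) = 6q - 2
  the inspector's expected payoff from Skip: q·0 + (1−q)·3 = -3q + 3
  6q - 2 = -3q + 3  ⇒  9q = 5  ⇒  q = 5/9.
At equilibrium the inspector is indifferent across rows, so the inspector's payoff equals the payoff from Inspect: (5/9)·4 + (4/9)·(-2) = 4/3.

4/3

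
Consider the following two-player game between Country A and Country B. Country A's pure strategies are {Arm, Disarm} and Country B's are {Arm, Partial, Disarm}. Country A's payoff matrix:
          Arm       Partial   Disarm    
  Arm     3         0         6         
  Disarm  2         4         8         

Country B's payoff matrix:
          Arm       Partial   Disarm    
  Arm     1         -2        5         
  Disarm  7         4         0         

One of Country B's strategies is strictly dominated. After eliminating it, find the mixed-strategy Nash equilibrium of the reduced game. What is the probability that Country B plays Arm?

Country B's strategy Partial is strictly dominated by Arm: 1 > -2 and 7 > 4. Eliminate Partial.
Country B's mix must leave Country A indifferent between Arm and Disarm.
  Country A's payoff to Arm: q·3 + (1−q)·6 = -3q + 6
  Country A's payoff to Disarm: q·2 + (1−q)·8 = -6q + 8
  -3q + 6 = -6q + 8  ⇒  3q = 2  ⇒  q = 2/3.

q = 2/3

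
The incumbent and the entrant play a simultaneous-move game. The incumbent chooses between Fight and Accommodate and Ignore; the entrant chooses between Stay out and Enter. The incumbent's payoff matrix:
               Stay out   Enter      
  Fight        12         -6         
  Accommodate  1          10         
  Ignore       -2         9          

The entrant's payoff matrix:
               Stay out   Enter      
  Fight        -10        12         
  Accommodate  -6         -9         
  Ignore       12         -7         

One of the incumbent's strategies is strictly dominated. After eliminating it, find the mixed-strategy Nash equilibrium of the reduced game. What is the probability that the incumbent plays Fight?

p = 3/25

The incumbent's strategy Ignore is strictly dominated by Accommodate: 1 > -2 and 10 > 9. Eliminate Ignore.
For the entrant to be willing to mix, the entrant must be indifferent between Stay out and Enter, which pins down the incumbent's mix.
  the entrant's payoff to Stay out: p·(-10) + (1−p)·(-6) = -4p - 6
  the entrant's payoff to Enter: p·12 + (1−p)·(-9) = 21p - 9
  -4p - 6 = 21p - 9  ⇒  -25p = -3  ⇒  p = 3/25.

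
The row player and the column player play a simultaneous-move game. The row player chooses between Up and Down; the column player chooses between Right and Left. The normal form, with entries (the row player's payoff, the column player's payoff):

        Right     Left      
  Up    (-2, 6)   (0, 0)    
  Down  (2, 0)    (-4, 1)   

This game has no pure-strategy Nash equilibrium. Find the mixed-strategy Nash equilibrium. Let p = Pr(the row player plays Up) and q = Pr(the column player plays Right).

p = 1/7, q = 1/2

In a mixed equilibrium the column player is indifferent between Right and Left; this condition fixes p.
  the column player's payoff from Right: p·6 + (1−p)·0 = 6p
  the column player's payoff from Left: p·0 + (1−p)·1 = -p + 1
  6p = -p + 1  ⇒  7p = 1  ⇒  p = 1/7.
Set the row player's expected payoff from Up equal to that from Down:
  the row player's payoff from Up: q·(-2) + (1−q)·0 = -2q
  the row player's payoff from Down: q·2 + (1−q)·(-4) = 6q - 4
  -2q = 6q - 4  ⇒  -8q = -4  ⇒  q = 1/2.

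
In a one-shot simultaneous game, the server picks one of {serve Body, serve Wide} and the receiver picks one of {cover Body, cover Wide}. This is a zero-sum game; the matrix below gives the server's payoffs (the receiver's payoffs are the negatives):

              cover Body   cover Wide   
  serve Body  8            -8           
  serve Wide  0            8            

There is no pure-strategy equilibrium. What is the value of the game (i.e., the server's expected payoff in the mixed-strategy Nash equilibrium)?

v = 8/3

For the server to be willing to mix, the server must be indifferent between serve Body and serve Wide, which pins down the receiver's mix.
  the server's expected payoff from serve Body: q·8 + (1−q)·(-8) = 16q - 8
  the server's expected payoff from serve Wide: q·0 + (1−q)·8 = -8q + 8
  16q - 8 = -8q + 8  ⇒  24q = 16  ⇒  q = 2/3.
The value is the server's expected payoff against this mix (using serve Body): (2/3)·8 + (1/3)·(-8) = 8/3.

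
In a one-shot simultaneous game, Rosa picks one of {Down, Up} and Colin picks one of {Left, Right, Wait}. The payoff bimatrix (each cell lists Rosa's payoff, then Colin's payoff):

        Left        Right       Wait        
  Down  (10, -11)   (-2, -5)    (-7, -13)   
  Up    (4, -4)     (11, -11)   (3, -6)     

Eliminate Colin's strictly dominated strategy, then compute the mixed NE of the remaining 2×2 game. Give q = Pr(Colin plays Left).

Colin's strategy Wait is strictly dominated by Left: -11 > -13 and -4 > -6. Eliminate Wait.
In a mixed equilibrium Rosa is indifferent between Down and Up; this condition fixes q.
  Rosa's payoff from Down: q·10 + (1−q)·(-2) = 12q - 2
  Rosa's payoff from Up: q·4 + (1−q)·11 = -7q + 11
  12q - 2 = -7q + 11  ⇒  19q = 13  ⇒  q = 13/19.

q = 13/19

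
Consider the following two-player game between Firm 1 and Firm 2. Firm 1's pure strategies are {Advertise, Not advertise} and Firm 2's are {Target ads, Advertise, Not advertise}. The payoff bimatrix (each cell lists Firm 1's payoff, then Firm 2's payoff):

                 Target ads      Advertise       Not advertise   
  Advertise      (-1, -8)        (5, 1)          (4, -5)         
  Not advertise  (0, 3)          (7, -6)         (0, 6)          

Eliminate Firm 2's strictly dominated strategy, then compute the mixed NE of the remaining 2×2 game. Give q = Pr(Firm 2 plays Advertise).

q = 2/3

Firm 2's strategy Target ads is strictly dominated by Not advertise: -5 > -8 and 6 > 3. Eliminate Target ads.
Firm 1's indifference between Advertise and Not advertise determines Firm 2's mixing probability q:
  Firm 1's payoff from Advertise: q·5 + (1−q)·4 = q + 4
  Firm 1's payoff from Not advertise: q·7 + (1−q)·0 = 7q
  q + 4 = 7q  ⇒  -6q = -4  ⇒  q = 2/3.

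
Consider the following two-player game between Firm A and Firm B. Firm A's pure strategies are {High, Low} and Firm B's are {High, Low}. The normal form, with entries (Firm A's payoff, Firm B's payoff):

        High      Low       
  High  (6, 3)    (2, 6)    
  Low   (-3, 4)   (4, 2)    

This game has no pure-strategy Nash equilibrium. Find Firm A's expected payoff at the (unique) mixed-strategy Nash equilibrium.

30/11

Firm A's indifference between High and Low determines Firm B's mixing probability q:
  Firm A's payoff from High: q·6 + (1−q)·2 = 4q + 2
  Firm A's payoff from Low: q·(-3) + (1−q)·4 = -7q + 4
  4q + 2 = -7q + 4  ⇒  11q = 2  ⇒  q = 2/11.
At equilibrium Firm A is indifferent across rows, so Firm A's payoff equals the payoff from High: (2/11)·6 + (9/11)·2 = 30/11.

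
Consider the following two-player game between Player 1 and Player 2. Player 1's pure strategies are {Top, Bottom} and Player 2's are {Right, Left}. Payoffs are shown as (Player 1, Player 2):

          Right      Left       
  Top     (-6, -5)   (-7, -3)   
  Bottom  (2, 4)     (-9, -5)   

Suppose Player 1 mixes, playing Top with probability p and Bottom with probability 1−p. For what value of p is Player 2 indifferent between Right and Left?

p = 9/11

Set Player 2's expected payoff from Right equal to that from Left:
  Player 2's payoff from Right: p·(-5) + (1−p)·4 = -9p + 4
  Player 2's payoff from Left: p·(-3) + (1−p)·(-5) = 2p - 5
  -9p + 4 = 2p - 5  ⇒  -11p = -9  ⇒  p = 9/11.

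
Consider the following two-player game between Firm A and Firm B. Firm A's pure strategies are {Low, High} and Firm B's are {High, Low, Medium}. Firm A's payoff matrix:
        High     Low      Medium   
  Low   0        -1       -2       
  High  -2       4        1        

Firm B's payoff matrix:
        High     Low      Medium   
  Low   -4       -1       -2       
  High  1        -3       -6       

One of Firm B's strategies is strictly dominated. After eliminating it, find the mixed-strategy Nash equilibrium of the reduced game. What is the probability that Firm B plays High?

q = 5/7

Firm B's strategy Medium is strictly dominated by Low: -1 > -2 and -3 > -6. Eliminate Medium.
For Firm A to be willing to mix, Firm A must be indifferent between Low and High, which pins down Firm B's mix.
  Firm A's expected payoff from Low: q·0 + (1−q)·(-1) = q - 1
  Firm A's expected payoff from High: q·(-2) + (1−q)·4 = -6q + 4
  q - 1 = -6q + 4  ⇒  7q = 5  ⇒  q = 5/7.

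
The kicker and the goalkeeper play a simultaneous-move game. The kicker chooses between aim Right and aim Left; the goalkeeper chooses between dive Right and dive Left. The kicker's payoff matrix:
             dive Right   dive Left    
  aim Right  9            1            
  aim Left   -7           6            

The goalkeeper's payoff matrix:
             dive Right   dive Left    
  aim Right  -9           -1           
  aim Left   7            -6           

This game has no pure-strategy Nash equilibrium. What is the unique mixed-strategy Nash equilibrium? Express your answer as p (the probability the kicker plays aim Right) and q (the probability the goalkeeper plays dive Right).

The kicker's mix must leave the goalkeeper indifferent between dive Right and dive Left.
  the goalkeeper's expected payoff from dive Right: p·(-9) + (1−p)·7 = -16p + 7
  the goalkeeper's expected payoff from dive Left: p·(-1) + (1−p)·(-6) = 5p - 6
  -16p + 7 = 5p - 6  ⇒  -21p = -13  ⇒  p = 13/21.
The goalkeeper's mix must leave the kicker indifferent between aim Right and aim Left.
  the kicker's payoff from aim Right: q·9 + (1−q)·1 = 8q + 1
  the kicker's payoff from aim Left: q·(-7) + (1−q)·6 = -13q + 6
  8q + 1 = -13q + 6  ⇒  21q = 5  ⇒  q = 5/21.

p = 13/21, q = 5/21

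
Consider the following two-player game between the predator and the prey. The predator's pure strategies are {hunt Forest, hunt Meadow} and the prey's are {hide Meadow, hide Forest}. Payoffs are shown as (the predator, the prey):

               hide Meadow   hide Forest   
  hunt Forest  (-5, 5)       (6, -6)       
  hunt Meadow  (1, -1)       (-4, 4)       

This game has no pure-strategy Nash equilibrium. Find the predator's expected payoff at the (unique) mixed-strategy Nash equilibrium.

-7/8

Set the predator's expected payoff from hunt Forest equal to that from hunt Meadow:
  the predator's expected payoff from hunt Forest: q·(-5) + (1−q)·6 = -11q + 6
  the predator's expected payoff from hunt Meadow: q·1 + (1−q)·(-4) = 5q - 4
  -11q + 6 = 5q - 4  ⇒  -16q = -10  ⇒  q = 5/8.
At equilibrium the predator is indifferent across rows, so the predator's payoff equals the payoff from hunt Forest: (5/8)·(-5) + (3/8)·6 = -7/8.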